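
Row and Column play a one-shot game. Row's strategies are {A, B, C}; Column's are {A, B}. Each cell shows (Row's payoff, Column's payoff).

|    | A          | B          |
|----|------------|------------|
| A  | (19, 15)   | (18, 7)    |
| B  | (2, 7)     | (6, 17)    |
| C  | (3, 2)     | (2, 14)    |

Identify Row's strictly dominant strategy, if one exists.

A

Check whether one of Row's strategies beats all alternatives regardless of what the opponent does.
A strictly dominates: vs A: 19 > each of {2, 3}; vs B: 18 > each of {6, 2}.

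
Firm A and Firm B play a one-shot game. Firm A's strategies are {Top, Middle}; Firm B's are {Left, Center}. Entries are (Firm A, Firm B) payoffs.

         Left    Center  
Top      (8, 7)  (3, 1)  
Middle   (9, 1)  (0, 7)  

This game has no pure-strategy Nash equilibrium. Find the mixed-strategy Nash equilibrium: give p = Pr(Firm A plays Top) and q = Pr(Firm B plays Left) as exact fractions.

p = 1/2, q = 3/4

Each player's mixing probability is pinned down by making the *other* player indifferent.
Firm B indifferent between Left and Center: p·7 + (1−p)·1 = p·1 + (1−p)·7 ⟹ 1 + 6p = 7 + (-6)p ⟹ p = 1/2.
Firm A indifferent between Top and Middle: q·8 + (1−q)·3 = q·9 + (1−q)·0 ⟹ 3 + 5q = 0 + 9q ⟹ q = 3/4.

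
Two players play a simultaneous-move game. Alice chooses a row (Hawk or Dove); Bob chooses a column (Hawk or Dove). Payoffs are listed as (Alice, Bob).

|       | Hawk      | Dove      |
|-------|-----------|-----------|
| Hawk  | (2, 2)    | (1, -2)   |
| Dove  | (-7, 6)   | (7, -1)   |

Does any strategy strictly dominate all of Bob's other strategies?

Check whether one of Bob's strategies beats all alternatives regardless of what the opponent does.
Hawk strictly dominates: vs Hawk: 2 > -2; vs Dove: 6 > -1.

Hawk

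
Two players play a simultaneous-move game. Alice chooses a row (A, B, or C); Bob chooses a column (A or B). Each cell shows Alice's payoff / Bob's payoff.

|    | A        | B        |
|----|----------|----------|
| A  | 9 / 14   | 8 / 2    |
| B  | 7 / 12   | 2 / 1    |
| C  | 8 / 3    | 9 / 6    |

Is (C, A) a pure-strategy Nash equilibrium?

Holding Bob at A: Alice gets 8 from C but could get 9 by switching to A. Alice has a profitable deviation.

No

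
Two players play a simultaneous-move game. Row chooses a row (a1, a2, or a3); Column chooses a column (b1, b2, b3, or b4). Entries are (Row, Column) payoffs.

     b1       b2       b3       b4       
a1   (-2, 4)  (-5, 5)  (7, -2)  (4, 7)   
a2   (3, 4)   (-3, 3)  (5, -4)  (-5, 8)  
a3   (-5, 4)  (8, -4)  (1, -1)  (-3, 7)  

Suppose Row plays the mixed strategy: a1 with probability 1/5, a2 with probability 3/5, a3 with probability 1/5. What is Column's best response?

Compute Column's expected payoff from each pure strategy against the given mix.
b1: (1/5)·4 + (3/5)·4 + (1/5)·4 = 4
b2: (1/5)·5 + (3/5)·3 + (1/5)·(-4) = 2
b3: (1/5)·(-2) + (3/5)·(-4) + (1/5)·(-1) = -3
b4: (1/5)·7 + (3/5)·8 + (1/5)·7 = 38/5
Highest expected payoff is 38/5, from b4.

b4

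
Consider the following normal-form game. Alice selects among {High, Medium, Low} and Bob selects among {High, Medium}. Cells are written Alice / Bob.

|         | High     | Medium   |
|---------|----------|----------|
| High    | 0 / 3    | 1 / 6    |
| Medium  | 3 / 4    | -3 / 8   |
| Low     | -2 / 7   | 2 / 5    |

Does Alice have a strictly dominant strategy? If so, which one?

Check whether one of Alice's strategies beats all alternatives regardless of what the opponent does.
High is not dominant: against High, Medium gives 3 > 0.
Medium is not dominant: against Medium, High gives 1 > -3.
Low is not dominant: against High, High gives 0 > -2.
No single strategy is best against every opponent action.

None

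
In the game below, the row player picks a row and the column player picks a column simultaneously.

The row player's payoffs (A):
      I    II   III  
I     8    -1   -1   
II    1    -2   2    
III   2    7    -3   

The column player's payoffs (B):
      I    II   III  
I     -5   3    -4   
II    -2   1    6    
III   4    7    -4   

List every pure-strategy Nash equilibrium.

A profile is a Nash equilibrium when each player is best-responding to the other.
The row player's best responses — vs I: I (payoff 8); vs II: III (payoff 7); vs III: II (payoff 2).
The column player's best responses — vs I: II (payoff 3); vs II: III (payoff 6); vs III: II (payoff 7).
Mutual best responses occur at (II, III) and (III, II); at each, neither player gains by switching.

(II, III) and (III, II)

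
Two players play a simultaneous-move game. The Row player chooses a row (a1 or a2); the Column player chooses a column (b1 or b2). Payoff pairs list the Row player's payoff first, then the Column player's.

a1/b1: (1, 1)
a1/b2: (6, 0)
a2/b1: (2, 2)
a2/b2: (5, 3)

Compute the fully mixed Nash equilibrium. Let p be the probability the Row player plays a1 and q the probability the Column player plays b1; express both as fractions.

p = 1/2, q = 1/2

In a mixed NE each player is indifferent between their pure strategies, so the opponent's mix sets the indifference.
The Column player indifferent between b1 and b2: p·1 + (1−p)·2 = p·0 + (1−p)·3 ⟹ 2 + (-1)p = 3 + (-3)p ⟹ p = 1/2.
The Row player indifferent between a1 and a2: q·1 + (1−q)·6 = q·2 + (1−q)·5 ⟹ 6 + (-5)q = 5 + (-3)q ⟹ q = 1/2.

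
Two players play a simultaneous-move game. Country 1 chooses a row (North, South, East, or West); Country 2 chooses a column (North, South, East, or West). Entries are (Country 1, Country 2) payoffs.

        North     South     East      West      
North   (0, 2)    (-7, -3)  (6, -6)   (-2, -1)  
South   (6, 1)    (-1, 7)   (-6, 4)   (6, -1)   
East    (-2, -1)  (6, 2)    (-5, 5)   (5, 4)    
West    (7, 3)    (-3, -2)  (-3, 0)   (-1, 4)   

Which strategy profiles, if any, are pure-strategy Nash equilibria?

No pure-strategy Nash equilibrium

Check mutual best responses: a cell is a NE iff neither player can gain by unilaterally deviating.
Country 1's best responses — vs North: West (payoff 7); vs South: East (payoff 6); vs East: North (payoff 6); vs West: South (payoff 6).
Country 2's best responses — vs North: North (payoff 2); vs South: South (payoff 7); vs East: East (payoff 5); vs West: West (payoff 4).
No cell has both players best-responding. For instance, Country 1's best reply to West is South, but against South Country 2 prefers South over West.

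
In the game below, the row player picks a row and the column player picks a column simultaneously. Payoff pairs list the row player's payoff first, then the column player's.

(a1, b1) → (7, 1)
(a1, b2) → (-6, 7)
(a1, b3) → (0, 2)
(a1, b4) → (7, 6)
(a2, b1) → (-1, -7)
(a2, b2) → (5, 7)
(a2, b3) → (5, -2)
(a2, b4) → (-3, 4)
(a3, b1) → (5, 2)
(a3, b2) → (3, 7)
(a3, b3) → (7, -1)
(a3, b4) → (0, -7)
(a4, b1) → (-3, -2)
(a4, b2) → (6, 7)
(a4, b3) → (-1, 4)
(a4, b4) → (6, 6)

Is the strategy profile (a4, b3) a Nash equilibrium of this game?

No

Holding the column player at b3: the row player gets -1 from a4 but could get 7 by switching to a3. The row player has a profitable deviation.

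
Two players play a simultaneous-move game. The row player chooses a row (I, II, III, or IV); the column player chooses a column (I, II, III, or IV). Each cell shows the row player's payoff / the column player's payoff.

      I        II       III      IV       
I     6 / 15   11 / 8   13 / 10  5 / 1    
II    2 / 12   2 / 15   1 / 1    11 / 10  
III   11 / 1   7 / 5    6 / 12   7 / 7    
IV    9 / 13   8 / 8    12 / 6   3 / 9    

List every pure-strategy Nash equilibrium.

A profile is a Nash equilibrium when each player is best-responding to the other.
The row player's best responses — vs I: III (payoff 11); vs II: I (payoff 11); vs III: I (payoff 13); vs IV: II (payoff 11).
The column player's best responses — vs I: I (payoff 15); vs II: II (payoff 15); vs III: III (payoff 12); vs IV: I (payoff 13).
No cell has both players best-responding. For instance, the row player's best reply to IV is II, but against II the column player prefers II over IV.

None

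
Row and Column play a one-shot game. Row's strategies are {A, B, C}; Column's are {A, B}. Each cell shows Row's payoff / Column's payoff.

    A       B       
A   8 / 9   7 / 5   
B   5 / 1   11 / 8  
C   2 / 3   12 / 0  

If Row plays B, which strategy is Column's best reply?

With Row fixed at B, Column's payoffs are: A → 1, B → 8.
The maximum is 8, achieved by B.

B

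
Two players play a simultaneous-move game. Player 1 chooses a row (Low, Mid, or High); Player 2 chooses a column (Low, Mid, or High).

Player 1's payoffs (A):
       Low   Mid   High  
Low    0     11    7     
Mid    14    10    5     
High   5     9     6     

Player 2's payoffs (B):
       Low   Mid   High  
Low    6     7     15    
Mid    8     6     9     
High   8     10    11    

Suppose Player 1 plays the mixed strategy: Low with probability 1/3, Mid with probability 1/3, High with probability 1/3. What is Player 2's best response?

Compute Player 2's expected payoff from each pure strategy against the given mix.
Low: (1/3)·6 + (1/3)·8 + (1/3)·8 = 22/3
Mid: (1/3)·7 + (1/3)·6 + (1/3)·10 = 23/3
High: (1/3)·15 + (1/3)·9 + (1/3)·11 = 35/3
Highest expected payoff is 35/3, from High.

High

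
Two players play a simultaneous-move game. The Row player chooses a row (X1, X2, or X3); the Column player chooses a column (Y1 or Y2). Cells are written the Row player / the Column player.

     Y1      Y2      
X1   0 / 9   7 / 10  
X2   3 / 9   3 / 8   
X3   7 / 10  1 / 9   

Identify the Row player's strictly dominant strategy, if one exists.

None

A strategy is strictly dominant if it gives the Row player a strictly higher payoff than every other strategy, against every choice by the opponent.
X1 is not dominant: against Y1, X2 gives 3 > 0.
X2 is not dominant: against Y1, X3 gives 7 > 3.
X3 is not dominant: against Y2, X1 gives 7 > 1.
No single strategy is best against every opponent action.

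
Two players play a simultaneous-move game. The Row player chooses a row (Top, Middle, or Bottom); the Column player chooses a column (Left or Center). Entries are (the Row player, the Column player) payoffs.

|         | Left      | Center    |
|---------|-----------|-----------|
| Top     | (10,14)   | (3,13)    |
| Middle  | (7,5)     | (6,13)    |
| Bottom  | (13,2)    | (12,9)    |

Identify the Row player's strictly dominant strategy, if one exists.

Bottom

A strategy is strictly dominant if it gives the Row player a strictly higher payoff than every other strategy, against every choice by the opponent.
Bottom strictly dominates: vs Left: 13 > each of {10, 7}; vs Center: 12 > each of {3, 6}.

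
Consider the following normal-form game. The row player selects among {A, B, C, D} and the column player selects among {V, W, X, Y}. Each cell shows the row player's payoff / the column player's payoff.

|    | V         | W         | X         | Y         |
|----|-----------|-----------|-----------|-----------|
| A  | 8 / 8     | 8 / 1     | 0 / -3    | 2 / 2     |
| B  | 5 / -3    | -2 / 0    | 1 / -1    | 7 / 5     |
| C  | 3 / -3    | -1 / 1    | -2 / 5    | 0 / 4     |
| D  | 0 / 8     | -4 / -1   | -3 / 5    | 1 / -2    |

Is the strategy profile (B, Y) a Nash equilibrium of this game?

Yes

Holding the column player at Y: the row player gets 7 from B, versus 2 from A, 0 from C, 1 from D. No profitable deviation for the row player.
Holding the row player at B: the column player gets 5 from Y, versus -3 from V, 0 from W, -1 from X. No profitable deviation for the column player either.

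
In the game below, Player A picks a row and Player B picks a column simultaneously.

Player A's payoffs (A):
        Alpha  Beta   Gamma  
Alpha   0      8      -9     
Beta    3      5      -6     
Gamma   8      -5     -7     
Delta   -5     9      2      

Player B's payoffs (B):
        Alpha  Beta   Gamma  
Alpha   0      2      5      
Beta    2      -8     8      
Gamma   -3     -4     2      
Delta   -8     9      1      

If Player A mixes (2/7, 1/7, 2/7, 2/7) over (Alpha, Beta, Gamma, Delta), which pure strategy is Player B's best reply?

Gamma

Player B's best reply maximizes expected payoff against the mix.
Alpha: (2/7)·0 + (1/7)·2 + (2/7)·(-3) + (2/7)·(-8) = -20/7
Beta: (2/7)·2 + (1/7)·(-8) + (2/7)·(-4) + (2/7)·9 = 6/7
Gamma: (2/7)·5 + (1/7)·8 + (2/7)·2 + (2/7)·1 = 24/7
Highest expected payoff is 24/7, from Gamma.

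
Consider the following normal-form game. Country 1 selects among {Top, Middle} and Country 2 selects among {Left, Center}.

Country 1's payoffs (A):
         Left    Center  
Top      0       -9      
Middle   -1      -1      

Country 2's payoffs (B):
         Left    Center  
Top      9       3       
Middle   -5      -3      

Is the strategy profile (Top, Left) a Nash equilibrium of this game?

Yes

Holding Country 2 at Left: Country 1 gets 0 from Top, versus -1 from Middle. No profitable deviation for Country 1.
Holding Country 1 at Top: Country 2 gets 9 from Left, versus 3 from Center. No profitable deviation for Country 2 either.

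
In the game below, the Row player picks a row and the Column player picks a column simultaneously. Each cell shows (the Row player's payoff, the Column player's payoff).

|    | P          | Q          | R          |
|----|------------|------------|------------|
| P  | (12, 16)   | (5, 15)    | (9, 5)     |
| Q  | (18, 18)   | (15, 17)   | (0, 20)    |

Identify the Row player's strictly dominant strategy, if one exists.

Check whether one of the Row player's strategies beats all alternatives regardless of what the opponent does.
P is not dominant: against P, Q gives 18 > 12.
Q is not dominant: against R, P gives 9 > 0.
No single strategy is best against every opponent action.

No strictly dominant strategy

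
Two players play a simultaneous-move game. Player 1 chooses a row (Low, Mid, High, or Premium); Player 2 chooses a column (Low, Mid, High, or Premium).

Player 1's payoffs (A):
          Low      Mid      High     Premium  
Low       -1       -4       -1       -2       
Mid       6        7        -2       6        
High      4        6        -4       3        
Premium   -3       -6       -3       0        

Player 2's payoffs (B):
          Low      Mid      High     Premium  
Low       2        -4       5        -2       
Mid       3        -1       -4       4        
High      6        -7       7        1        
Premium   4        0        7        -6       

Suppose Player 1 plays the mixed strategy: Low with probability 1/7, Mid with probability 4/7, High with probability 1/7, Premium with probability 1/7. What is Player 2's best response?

Low

Compute Player 2's expected payoff from each pure strategy against the given mix.
Low: (1/7)·2 + (4/7)·3 + (1/7)·6 + (1/7)·4 = 24/7
Mid: (1/7)·(-4) + (4/7)·(-1) + (1/7)·(-7) + (1/7)·0 = -15/7
High: (1/7)·5 + (4/7)·(-4) + (1/7)·7 + (1/7)·7 = 3/7
Premium: (1/7)·(-2) + (4/7)·4 + (1/7)·1 + (1/7)·(-6) = 9/7
Highest expected payoff is 24/7, from Low.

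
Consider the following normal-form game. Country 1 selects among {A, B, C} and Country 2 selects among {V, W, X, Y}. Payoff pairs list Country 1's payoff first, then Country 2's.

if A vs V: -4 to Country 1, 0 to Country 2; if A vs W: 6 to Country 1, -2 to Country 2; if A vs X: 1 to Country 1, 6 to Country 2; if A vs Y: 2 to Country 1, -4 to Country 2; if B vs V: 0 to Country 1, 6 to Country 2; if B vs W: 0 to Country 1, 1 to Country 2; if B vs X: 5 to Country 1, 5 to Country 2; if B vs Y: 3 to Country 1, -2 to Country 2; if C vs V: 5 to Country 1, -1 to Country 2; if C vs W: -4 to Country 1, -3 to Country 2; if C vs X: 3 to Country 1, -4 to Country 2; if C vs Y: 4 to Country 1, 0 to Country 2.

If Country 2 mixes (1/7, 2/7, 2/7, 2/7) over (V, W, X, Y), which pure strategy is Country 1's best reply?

B

Compute Country 1's expected payoff from each pure strategy against the given mix.
A: (1/7)·(-4) + (2/7)·6 + (2/7)·1 + (2/7)·2 = 2
B: (1/7)·0 + (2/7)·0 + (2/7)·5 + (2/7)·3 = 16/7
C: (1/7)·5 + (2/7)·(-4) + (2/7)·3 + (2/7)·4 = 11/7
Highest expected payoff is 16/7, from B.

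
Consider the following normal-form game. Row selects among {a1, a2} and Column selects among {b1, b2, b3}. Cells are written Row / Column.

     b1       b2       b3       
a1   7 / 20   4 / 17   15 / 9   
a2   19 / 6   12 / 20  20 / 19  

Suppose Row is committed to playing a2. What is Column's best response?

With Row fixed at a2, Column's payoffs are: b1 → 6, b2 → 20, b3 → 19.
The maximum is 20, achieved by b2.

b2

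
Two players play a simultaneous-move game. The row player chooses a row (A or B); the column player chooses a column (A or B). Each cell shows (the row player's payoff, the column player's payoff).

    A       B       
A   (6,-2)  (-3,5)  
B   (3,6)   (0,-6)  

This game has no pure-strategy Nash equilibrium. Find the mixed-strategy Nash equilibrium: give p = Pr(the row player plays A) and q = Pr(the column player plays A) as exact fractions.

p = 12/19, q = 1/2

Each player's mixing probability is pinned down by making the *other* player indifferent.
The column player indifferent between A and B: p·(-2) + (1−p)·6 = p·5 + (1−p)·(-6) ⟹ 6 + (-8)p = (-6) + 11p ⟹ p = 12/19.
The row player indifferent between A and B: q·6 + (1−q)·(-3) = q·3 + (1−q)·0 ⟹ (-3) + 9q = 0 + 3q ⟹ q = 1/2.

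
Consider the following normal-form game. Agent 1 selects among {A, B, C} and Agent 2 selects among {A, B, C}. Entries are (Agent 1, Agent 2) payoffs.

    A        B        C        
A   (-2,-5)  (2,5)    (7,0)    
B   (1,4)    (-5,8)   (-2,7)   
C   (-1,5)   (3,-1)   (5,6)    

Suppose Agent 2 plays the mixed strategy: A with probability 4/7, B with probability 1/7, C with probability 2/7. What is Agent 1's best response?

C

Agent 1's best reply maximizes expected payoff against the mix.
A: (4/7)·(-2) + (1/7)·2 + (2/7)·7 = 8/7
B: (4/7)·1 + (1/7)·(-5) + (2/7)·(-2) = -5/7
C: (4/7)·(-1) + (1/7)·3 + (2/7)·5 = 9/7
Highest expected payoff is 9/7, from C.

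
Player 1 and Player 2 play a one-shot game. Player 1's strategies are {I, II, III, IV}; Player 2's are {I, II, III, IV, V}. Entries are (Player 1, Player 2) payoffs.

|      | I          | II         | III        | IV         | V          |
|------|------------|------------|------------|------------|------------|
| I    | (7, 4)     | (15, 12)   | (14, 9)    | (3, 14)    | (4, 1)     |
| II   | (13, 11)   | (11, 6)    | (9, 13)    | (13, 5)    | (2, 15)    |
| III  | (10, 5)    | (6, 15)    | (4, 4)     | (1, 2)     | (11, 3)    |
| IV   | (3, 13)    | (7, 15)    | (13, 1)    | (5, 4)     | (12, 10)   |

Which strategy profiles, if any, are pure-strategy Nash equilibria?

There is no pure-strategy Nash equilibrium

A profile is a Nash equilibrium when each player is best-responding to the other.
Player 1's best responses — vs I: II (payoff 13); vs II: I (payoff 15); vs III: I (payoff 14); vs IV: II (payoff 13); vs V: IV (payoff 12).
Player 2's best responses — vs I: IV (payoff 14); vs II: V (payoff 15); vs III: II (payoff 15); vs IV: II (payoff 15).
No cell has both players best-responding. For instance, Player 1's best reply to I is II, but against II Player 2 prefers V over I.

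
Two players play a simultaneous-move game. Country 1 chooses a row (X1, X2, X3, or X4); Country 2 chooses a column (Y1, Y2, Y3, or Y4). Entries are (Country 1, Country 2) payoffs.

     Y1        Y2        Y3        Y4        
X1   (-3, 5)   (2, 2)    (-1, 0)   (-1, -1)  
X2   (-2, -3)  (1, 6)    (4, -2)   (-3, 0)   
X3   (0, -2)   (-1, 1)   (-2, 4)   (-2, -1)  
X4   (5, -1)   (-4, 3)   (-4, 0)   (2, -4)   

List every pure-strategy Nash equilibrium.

Find each player's best response to every opponent strategy; NE are the intersections.
Country 1's best responses — vs Y1: X4 (payoff 5); vs Y2: X1 (payoff 2); vs Y3: X2 (payoff 4); vs Y4: X4 (payoff 2).
Country 2's best responses — vs X1: Y1 (payoff 5); vs X2: Y2 (payoff 6); vs X3: Y3 (payoff 4); vs X4: Y2 (payoff 3).
No cell has both players best-responding. For instance, Country 1's best reply to Y3 is X2, but against X2 Country 2 prefers Y2 over Y3.

There is no pure-strategy Nash equilibrium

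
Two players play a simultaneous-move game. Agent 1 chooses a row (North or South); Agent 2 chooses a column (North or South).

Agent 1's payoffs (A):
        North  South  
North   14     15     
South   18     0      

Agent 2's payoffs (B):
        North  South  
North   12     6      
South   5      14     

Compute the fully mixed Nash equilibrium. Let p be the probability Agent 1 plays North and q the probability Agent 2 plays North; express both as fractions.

p = 3/5, q = 15/19

In a mixed NE each player is indifferent between their pure strategies, so the opponent's mix sets the indifference.
Agent 2 indifferent between North and South: p·12 + (1−p)·5 = p·6 + (1−p)·14 ⟹ 5 + 7p = 14 + (-8)p ⟹ p = 3/5.
Agent 1 indifferent between North and South: q·14 + (1−q)·15 = q·18 + (1−q)·0 ⟹ 15 + (-1)q = 0 + 18q ⟹ q = 15/19.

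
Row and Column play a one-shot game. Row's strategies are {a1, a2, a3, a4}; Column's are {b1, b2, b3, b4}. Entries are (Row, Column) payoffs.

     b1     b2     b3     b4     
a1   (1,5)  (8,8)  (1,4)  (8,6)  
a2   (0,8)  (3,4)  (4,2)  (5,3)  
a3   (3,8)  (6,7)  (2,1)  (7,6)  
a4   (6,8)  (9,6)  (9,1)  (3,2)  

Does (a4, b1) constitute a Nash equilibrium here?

Yes

Holding Column at b1: Row gets 6 from a4, versus 1 from a1, 0 from a2, 3 from a3. No profitable deviation for Row.
Holding Row at a4: Column gets 8 from b1, versus 6 from b2, 1 from b3, 2 from b4. No profitable deviation for Column either.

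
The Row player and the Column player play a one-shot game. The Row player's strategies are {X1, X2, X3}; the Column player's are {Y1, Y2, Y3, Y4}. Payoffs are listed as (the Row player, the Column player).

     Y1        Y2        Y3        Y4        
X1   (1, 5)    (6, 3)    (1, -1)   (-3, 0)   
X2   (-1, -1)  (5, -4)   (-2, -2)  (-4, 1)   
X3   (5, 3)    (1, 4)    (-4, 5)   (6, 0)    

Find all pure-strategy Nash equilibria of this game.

A profile is a Nash equilibrium when each player is best-responding to the other.
The Row player's best responses — vs Y1: X3 (payoff 5); vs Y2: X1 (payoff 6); vs Y3: X1 (payoff 1); vs Y4: X3 (payoff 6).
The Column player's best responses — vs X1: Y1 (payoff 5); vs X2: Y4 (payoff 1); vs X3: Y3 (payoff 5).
No cell has both players best-responding. For instance, the Row player's best reply to Y3 is X1, but against X1 the Column player prefers Y1 over Y3.

No pure-strategy Nash equilibrium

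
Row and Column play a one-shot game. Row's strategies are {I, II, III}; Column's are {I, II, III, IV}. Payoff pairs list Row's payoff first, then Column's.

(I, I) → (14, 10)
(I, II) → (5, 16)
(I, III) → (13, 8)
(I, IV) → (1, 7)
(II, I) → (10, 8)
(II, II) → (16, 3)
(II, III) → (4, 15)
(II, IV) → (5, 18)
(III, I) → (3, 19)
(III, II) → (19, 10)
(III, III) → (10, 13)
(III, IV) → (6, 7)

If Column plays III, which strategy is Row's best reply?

I

With Column fixed at III, Row's payoffs are: I → 13, II → 4, III → 10.
The maximum is 13, achieved by I.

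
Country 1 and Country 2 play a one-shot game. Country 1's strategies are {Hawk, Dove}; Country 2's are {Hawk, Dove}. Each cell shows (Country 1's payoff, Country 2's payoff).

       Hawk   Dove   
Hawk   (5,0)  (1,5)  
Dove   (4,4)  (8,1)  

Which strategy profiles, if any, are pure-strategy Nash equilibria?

Find each player's best response to every opponent strategy; NE are the intersections.
Country 1's best responses — vs Hawk: Hawk (payoff 5); vs Dove: Dove (payoff 8).
Country 2's best responses — vs Hawk: Dove (payoff 5); vs Dove: Hawk (payoff 4).
No cell has both players best-responding. For instance, Country 1's best reply to Hawk is Hawk, but against Hawk Country 2 prefers Dove over Hawk.

None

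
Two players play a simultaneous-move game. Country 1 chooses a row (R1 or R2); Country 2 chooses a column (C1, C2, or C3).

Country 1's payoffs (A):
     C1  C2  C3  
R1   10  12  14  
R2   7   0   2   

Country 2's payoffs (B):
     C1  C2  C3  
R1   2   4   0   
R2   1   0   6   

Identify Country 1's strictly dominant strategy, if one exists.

R1

A strategy is strictly dominant if it gives Country 1 a strictly higher payoff than every other strategy, against every choice by the opponent.
R1 strictly dominates: vs C1: 10 > 7; vs C2: 12 > 0; vs C3: 14 > 2.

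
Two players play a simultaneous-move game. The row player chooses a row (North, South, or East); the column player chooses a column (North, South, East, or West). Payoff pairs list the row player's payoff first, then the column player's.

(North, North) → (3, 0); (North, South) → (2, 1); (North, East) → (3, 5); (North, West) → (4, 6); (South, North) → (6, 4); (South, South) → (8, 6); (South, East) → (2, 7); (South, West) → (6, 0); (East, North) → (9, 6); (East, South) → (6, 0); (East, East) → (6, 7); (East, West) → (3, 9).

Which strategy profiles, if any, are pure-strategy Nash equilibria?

There is no pure-strategy Nash equilibrium

Find each player's best response to every opponent strategy; NE are the intersections.
The row player's best responses — vs North: East (payoff 9); vs South: South (payoff 8); vs East: East (payoff 6); vs West: South (payoff 6).
The column player's best responses — vs North: West (payoff 6); vs South: East (payoff 7); vs East: West (payoff 9).
No cell has both players best-responding. For instance, the row player's best reply to North is East, but against East the column player prefers West over North.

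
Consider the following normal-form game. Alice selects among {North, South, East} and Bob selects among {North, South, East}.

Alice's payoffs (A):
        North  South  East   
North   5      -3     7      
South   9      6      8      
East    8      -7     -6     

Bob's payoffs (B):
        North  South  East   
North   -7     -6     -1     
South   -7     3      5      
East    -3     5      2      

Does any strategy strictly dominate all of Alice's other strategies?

A strategy is strictly dominant if it gives Alice a strictly higher payoff than every other strategy, against every choice by the opponent.
South strictly dominates: vs North: 9 > each of {5, 8}; vs South: 6 > each of {-3, -7}; vs East: 8 > each of {7, -6}.

South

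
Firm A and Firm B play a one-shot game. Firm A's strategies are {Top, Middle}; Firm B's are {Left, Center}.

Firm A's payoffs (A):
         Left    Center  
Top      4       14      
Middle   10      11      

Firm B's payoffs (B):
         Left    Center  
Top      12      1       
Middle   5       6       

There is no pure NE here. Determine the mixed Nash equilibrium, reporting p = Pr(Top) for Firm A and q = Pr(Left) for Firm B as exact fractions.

In a mixed NE each player is indifferent between their pure strategies, so the opponent's mix sets the indifference.
Firm B indifferent between Left and Center: p·12 + (1−p)·5 = p·1 + (1−p)·6 ⟹ 5 + 7p = 6 + (-5)p ⟹ p = 1/12.
Firm A indifferent between Top and Middle: q·4 + (1−q)·14 = q·10 + (1−q)·11 ⟹ 14 + (-10)q = 11 + (-1)q ⟹ q = 1/3.

p = 1/12, q = 1/3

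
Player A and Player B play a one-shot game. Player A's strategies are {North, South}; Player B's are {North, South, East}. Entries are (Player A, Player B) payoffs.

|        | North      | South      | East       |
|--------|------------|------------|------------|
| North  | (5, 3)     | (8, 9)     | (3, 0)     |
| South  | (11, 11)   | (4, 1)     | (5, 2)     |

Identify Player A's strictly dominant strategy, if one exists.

A strategy is strictly dominant if it gives Player A a strictly higher payoff than every other strategy, against every choice by the opponent.
North is not dominant: against North, South gives 11 > 5.
South is not dominant: against South, North gives 8 > 4.
No single strategy is best against every opponent action.

No strictly dominant strategy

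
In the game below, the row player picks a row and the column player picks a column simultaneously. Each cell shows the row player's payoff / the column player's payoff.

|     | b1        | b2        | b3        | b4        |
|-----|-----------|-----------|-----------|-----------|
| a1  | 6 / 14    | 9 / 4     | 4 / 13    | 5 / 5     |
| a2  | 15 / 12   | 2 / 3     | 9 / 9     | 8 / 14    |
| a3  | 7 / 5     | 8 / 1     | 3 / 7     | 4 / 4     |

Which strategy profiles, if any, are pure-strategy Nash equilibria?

Find each player's best response to every opponent strategy; NE are the intersections.
The row player's best responses — vs b1: a2 (payoff 15); vs b2: a1 (payoff 9); vs b3: a2 (payoff 9); vs b4: a2 (payoff 8).
The column player's best responses — vs a1: b1 (payoff 14); vs a2: b4 (payoff 14); vs a3: b3 (payoff 7).
The only mutual best response is (a2, b4); neither player gains by switching there.

(a2, b4)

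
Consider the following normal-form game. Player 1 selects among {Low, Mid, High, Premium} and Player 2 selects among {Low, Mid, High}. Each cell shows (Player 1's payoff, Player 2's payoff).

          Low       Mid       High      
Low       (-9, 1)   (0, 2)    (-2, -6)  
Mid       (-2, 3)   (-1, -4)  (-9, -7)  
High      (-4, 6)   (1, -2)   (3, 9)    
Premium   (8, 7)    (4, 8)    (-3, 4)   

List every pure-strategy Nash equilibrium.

Find each player's best response to every opponent strategy; NE are the intersections.
Player 1's best responses — vs Low: Premium (payoff 8); vs Mid: Premium (payoff 4); vs High: High (payoff 3).
Player 2's best responses — vs Low: Mid (payoff 2); vs Mid: Low (payoff 3); vs High: High (payoff 9); vs Premium: Mid (payoff 8).
Mutual best responses occur at (High, High) and (Premium, Mid); at each, neither player gains by switching.

(High, High) and (Premium, Mid)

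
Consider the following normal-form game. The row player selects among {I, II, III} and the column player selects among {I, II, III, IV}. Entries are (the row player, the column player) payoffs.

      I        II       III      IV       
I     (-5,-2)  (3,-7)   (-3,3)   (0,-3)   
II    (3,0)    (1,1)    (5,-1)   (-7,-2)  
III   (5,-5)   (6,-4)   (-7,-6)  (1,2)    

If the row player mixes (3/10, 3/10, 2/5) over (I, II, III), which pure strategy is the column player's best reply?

IV

Compute the column player's expected payoff from each pure strategy against the given mix.
I: (3/10)·(-2) + (3/10)·0 + (2/5)·(-5) = -13/5
II: (3/10)·(-7) + (3/10)·1 + (2/5)·(-4) = -17/5
III: (3/10)·3 + (3/10)·(-1) + (2/5)·(-6) = -9/5
IV: (3/10)·(-3) + (3/10)·(-2) + (2/5)·2 = -7/10
Highest expected payoff is -7/10, from IV.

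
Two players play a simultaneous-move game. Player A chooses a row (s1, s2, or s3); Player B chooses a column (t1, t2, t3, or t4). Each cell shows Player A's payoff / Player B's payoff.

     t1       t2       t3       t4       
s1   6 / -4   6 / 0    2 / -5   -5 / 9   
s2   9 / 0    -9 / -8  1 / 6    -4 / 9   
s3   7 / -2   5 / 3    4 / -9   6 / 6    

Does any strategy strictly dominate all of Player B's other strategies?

t4

Check whether one of Player B's strategies beats all alternatives regardless of what the opponent does.
t4 strictly dominates: vs s1: 9 > each of {-4, 0, -5}; vs s2: 9 > each of {0, -8, 6}; vs s3: 6 > each of {-2, 3, -9}.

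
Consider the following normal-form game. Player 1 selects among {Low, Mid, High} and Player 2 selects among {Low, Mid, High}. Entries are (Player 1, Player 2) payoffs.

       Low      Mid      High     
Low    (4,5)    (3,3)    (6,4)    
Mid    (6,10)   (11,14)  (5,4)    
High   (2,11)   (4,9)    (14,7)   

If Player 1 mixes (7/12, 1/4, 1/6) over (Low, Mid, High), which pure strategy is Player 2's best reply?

Player 2's best reply maximizes expected payoff against the mix.
Low: (7/12)·5 + (1/4)·10 + (1/6)·11 = 29/4
Mid: (7/12)·3 + (1/4)·14 + (1/6)·9 = 27/4
High: (7/12)·4 + (1/4)·4 + (1/6)·7 = 9/2
Highest expected payoff is 29/4, from Low.

Low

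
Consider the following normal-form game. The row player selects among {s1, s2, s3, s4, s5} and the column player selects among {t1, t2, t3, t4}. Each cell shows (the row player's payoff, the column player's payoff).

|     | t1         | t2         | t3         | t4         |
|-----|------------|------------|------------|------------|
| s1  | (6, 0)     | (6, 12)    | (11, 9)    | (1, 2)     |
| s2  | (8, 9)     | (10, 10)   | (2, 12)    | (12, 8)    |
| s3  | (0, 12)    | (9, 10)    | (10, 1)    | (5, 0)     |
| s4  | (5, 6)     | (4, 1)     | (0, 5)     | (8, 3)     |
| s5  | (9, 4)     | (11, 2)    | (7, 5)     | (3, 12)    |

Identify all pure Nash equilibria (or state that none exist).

No pure-strategy Nash equilibrium

A profile is a Nash equilibrium when each player is best-responding to the other.
The row player's best responses — vs t1: s5 (payoff 9); vs t2: s5 (payoff 11); vs t3: s1 (payoff 11); vs t4: s2 (payoff 12).
The column player's best responses — vs s1: t2 (payoff 12); vs s2: t3 (payoff 12); vs s3: t1 (payoff 12); vs s4: t1 (payoff 6); vs s5: t4 (payoff 12).
No cell has both players best-responding. For instance, the row player's best reply to t2 is s5, but against s5 the column player prefers t4 over t2.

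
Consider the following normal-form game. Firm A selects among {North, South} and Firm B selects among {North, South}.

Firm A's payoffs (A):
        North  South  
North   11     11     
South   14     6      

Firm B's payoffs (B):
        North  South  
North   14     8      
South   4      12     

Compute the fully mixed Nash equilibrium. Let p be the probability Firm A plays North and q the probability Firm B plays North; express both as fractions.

Each player's mixing probability is pinned down by making the *other* player indifferent.
Firm B indifferent between North and South: p·14 + (1−p)·4 = p·8 + (1−p)·12 ⟹ 4 + 10p = 12 + (-4)p ⟹ p = 4/7.
Firm A indifferent between North and South: q·11 + (1−q)·11 = q·14 + (1−q)·6 ⟹ 11 + 0q = 6 + 8q ⟹ q = 5/8.

p = 4/7, q = 5/8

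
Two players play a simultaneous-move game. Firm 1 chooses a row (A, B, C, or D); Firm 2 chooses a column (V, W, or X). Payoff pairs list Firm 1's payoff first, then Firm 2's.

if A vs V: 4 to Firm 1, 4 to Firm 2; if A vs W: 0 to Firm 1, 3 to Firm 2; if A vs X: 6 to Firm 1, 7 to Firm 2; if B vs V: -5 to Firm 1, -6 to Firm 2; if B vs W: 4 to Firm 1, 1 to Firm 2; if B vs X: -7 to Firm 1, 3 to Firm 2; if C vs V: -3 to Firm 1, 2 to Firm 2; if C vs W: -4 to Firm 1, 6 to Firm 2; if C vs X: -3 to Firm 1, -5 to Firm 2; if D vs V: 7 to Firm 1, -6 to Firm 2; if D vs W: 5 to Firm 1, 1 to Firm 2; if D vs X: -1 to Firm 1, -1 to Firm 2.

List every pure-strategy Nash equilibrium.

(A, X) and (D, W)

Find each player's best response to every opponent strategy; NE are the intersections.
Firm 1's best responses — vs V: D (payoff 7); vs W: D (payoff 5); vs X: A (payoff 6).
Firm 2's best responses — vs A: X (payoff 7); vs B: X (payoff 3); vs C: W (payoff 6); vs D: W (payoff 1).
Mutual best responses occur at (A, X) and (D, W); at each, neither player gains by switching.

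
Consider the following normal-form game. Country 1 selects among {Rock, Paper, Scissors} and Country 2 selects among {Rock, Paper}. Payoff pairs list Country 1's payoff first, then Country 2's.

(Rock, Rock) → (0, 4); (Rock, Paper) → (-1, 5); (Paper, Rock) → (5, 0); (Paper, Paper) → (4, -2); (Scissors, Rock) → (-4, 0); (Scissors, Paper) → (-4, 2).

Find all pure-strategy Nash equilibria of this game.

A profile is a Nash equilibrium when each player is best-responding to the other.
Country 1's best responses — vs Rock: Paper (payoff 5); vs Paper: Paper (payoff 4).
Country 2's best responses — vs Rock: Paper (payoff 5); vs Paper: Rock (payoff 0); vs Scissors: Paper (payoff 2).
The only mutual best response is (Paper, Rock); neither player gains by switching there.

(Paper, Rock)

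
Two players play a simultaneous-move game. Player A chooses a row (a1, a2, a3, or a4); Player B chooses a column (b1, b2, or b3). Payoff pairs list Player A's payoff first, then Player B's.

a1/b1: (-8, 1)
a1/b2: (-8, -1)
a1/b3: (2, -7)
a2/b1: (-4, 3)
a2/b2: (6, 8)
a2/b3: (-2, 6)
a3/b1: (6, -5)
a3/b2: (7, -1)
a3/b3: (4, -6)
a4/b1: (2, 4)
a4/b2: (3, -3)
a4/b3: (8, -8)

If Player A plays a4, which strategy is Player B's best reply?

b1

With Player A fixed at a4, Player B's payoffs are: b1 → 4, b2 → -3, b3 → -8.
The maximum is 4, achieved by b1.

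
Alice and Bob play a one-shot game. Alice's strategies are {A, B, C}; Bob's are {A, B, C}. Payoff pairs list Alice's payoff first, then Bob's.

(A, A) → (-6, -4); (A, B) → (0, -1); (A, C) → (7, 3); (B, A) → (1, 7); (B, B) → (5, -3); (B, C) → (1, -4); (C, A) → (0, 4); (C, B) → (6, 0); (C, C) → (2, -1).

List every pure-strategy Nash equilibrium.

Find each player's best response to every opponent strategy; NE are the intersections.
Alice's best responses — vs A: B (payoff 1); vs B: C (payoff 6); vs C: A (payoff 7).
Bob's best responses — vs A: C (payoff 3); vs B: A (payoff 7); vs C: A (payoff 4).
Mutual best responses occur at (A, C) and (B, A); at each, neither player gains by switching.

(A, C) and (B, A)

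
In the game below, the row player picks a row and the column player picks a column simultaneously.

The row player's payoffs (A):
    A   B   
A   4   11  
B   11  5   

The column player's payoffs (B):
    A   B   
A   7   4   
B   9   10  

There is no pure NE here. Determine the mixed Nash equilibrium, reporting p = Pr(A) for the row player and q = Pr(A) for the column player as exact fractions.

Each player's mixing probability is pinned down by making the *other* player indifferent.
The column player indifferent between A and B: p·7 + (1−p)·9 = p·4 + (1−p)·10 ⟹ 9 + (-2)p = 10 + (-6)p ⟹ p = 1/4.
The row player indifferent between A and B: q·4 + (1−q)·11 = q·11 + (1−q)·5 ⟹ 11 + (-7)q = 5 + 6q ⟹ q = 6/13.

p = 1/4, q = 6/13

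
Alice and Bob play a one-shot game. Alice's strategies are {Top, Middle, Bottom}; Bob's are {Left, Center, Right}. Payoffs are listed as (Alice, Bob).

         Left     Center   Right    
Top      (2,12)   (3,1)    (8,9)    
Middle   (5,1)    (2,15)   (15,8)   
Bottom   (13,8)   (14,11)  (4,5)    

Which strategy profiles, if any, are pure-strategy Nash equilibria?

(Bottom, Center)

Find each player's best response to every opponent strategy; NE are the intersections.
Alice's best responses — vs Left: Bottom (payoff 13); vs Center: Bottom (payoff 14); vs Right: Middle (payoff 15).
Bob's best responses — vs Top: Left (payoff 12); vs Middle: Center (payoff 15); vs Bottom: Center (payoff 11).
The only mutual best response is (Bottom, Center); neither player gains by switching there.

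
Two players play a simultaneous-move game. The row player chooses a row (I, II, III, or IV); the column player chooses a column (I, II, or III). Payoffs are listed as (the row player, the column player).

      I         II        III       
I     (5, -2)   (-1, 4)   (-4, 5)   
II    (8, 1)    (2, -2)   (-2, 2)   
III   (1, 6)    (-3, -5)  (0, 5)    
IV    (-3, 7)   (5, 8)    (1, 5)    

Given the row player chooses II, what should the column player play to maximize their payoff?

With the row player fixed at II, the column player's payoffs are: I → 1, II → -2, III → 2.
The maximum is 2, achieved by III.

III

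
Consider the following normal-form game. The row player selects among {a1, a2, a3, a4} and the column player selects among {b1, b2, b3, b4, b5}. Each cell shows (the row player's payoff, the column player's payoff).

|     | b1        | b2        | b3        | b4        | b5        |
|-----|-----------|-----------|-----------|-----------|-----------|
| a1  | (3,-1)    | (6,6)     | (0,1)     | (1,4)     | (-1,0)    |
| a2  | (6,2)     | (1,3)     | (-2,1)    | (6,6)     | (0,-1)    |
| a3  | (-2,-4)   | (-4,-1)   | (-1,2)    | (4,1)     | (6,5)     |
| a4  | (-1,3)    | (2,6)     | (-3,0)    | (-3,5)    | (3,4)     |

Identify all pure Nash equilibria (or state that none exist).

(a1, b2), (a2, b4), and (a3, b5)

A profile is a Nash equilibrium when each player is best-responding to the other.
The row player's best responses — vs b1: a2 (payoff 6); vs b2: a1 (payoff 6); vs b3: a1 (payoff 0); vs b4: a2 (payoff 6); vs b5: a3 (payoff 6).
The column player's best responses — vs a1: b2 (payoff 6); vs a2: b4 (payoff 6); vs a3: b5 (payoff 5); vs a4: b2 (payoff 6).
Mutual best responses occur at (a1, b2), (a2, b4), and (a3, b5); at each, neither player gains by switching.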